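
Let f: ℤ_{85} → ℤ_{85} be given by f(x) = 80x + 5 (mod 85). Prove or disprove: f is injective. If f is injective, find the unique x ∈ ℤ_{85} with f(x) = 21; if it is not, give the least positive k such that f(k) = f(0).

17

We have gcd(80, 85) = 5 > 1. Taking a = 0 and b = 17: f(0) = 5 and f(17) = 80·17 + 5 = 1365 ≡ 5 (mod 85).
So f(0) = f(17) while 0 ≠ 17, therefore f is not injective.
Since f is not injective, we find the least positive k with f(k) = f(0): this means 80k ≡ 0 (mod 85), i.e. 85 ∣ 80k. Since gcd(80, 85) = 5, dividing through by 5 this holds exactly when 17 ∣ 16k, and as gcd(16, 17) = 1, exactly when 17 ∣ k.
The smallest positive such k is 17.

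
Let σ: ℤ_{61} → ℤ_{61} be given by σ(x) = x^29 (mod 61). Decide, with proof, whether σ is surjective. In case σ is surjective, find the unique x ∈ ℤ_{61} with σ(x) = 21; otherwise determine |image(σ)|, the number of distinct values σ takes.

Since 61 is prime, the nonzero elements of ℤ_{61} form a cyclic group of order 60.
As gcd(29, 60) = 1, raising to the 29th power is a bijection on this group: if a^29 ≡ b^29 then (ab^{−1})^29 = 1, and the only element of order dividing gcd(29, 60) = 1 is 1, so a = b.
With σ(0) = 0 this makes σ injective on all of ℤ_{61}, hence bijective (finite equal-size domain and codomain). In particular σ is surjective.
Since σ is surjective, we find the preimage of 21. The inverse of x ↦ x^29 on (ℤ_{61})^× is x ↦ x^29, because 29·29 = 841 = 14·60 + 1 ≡ 1 (mod 60) and x^{60} = 1 for x ≠ 0 (Fermat). So σ⁻¹(21) = 21^29 mod 61.
Repeated squaring mod 61: 21^1 ≡ 21, 21^2 ≡ 21² = 441 ≡ 14, 21^4 ≡ 14² = 196 ≡ 13, 21^8 ≡ 13² = 169 ≡ 47, 21^16 ≡ 47² = 2209 ≡ 13. Since 29 = 16 + 8 + 4 + 1, 21^29 ≡ 13·47·13·21: 13·47 = 611 ≡ 1, then 1·13 = 13, then 13·21 = 273 ≡ 29. So 21^29 ≡ 29 (mod 61).
Hence σ⁻¹(21) = 29.

29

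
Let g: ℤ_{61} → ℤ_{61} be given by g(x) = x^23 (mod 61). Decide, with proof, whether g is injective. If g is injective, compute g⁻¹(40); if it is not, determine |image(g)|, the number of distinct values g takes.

29

Since 61 is prime, the nonzero elements of ℤ_{61} form a cyclic group of order 60.
As gcd(23, 60) = 1, raising to the 23rd power is a bijection on this group: if s^23 ≡ t^23 then (st^{−1})^23 = 1, and the only element of order dividing gcd(23, 60) = 1 is 1, so s = t.
With g(0) = 0 this makes g injective on all of ℤ_{61}, hence bijective (finite equal-size domain and codomain). In particular g is injective.
Since g is injective, we find the preimage of 40. The inverse of x ↦ x^23 on (ℤ_{61})^× is x ↦ x^47, because 23·47 = 1081 = 18·60 + 1 ≡ 1 (mod 60) and x^{60} = 1 for x ≠ 0 (Fermat). So g⁻¹(40) = 40^47 mod 61.
Repeated squaring mod 61: 40^1 ≡ 40, 40^2 ≡ 40² = 1600 ≡ 14, 40^4 ≡ 14² = 196 ≡ 13, 40^8 ≡ 13² = 169 ≡ 47, 40^16 ≡ 47² = 2209 ≡ 13, 40^32 ≡ 13² = 169 ≡ 47. Since 47 = 32 + 8 + 4 + 2 + 1, 40^47 ≡ 47·47·13·14·40: 47·47 = 2209 ≡ 13, then 13·13 = 169 ≡ 47, then 47·14 = 658 ≡ 48, then 48·40 = 1920 ≡ 29. So 40^47 ≡ 29 (mod 61).
Hence g⁻¹(40) = 29.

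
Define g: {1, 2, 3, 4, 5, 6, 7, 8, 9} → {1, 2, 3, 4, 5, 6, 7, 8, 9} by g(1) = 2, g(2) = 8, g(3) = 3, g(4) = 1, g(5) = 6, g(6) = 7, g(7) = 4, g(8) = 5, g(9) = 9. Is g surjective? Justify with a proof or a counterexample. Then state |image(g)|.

9

Every element of the codomain has a preimage: 1 = g(4), 2 = g(1), 3 = g(3), 4 = g(7), 5 = g(8), 6 = g(5), 7 = g(6), 8 = g(2), 9 = g(9).
Therefore g is surjective.
The image of g is {1, 2, 3, 4, 5, 6, 7, 8, 9}, which has 9 elements.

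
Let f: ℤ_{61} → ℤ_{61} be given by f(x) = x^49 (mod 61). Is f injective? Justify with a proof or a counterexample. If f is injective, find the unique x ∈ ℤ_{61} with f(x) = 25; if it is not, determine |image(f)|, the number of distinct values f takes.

42

Since 61 is prime, the nonzero elements of ℤ_{61} form a cyclic group of order 60.
As gcd(49, 60) = 1, raising to the 49th power is a bijection on this group: if x_1^49 ≡ x_2^49 then (x_1x_2^{−1})^49 = 1, and the only element of order dividing gcd(49, 60) = 1 is 1, so x_1 = x_2.
With f(0) = 0 this makes f injective on all of ℤ_{61}, hence bijective (finite equal-size domain and codomain). In particular f is injective.
Since f is injective, we find the preimage of 25. The inverse of x ↦ x^49 on (ℤ_{61})^× is x ↦ x^49, because 49·49 = 2401 = 40·60 + 1 ≡ 1 (mod 60) and x^{60} = 1 for x ≠ 0 (Fermat). So f⁻¹(25) = 25^49 mod 61.
Repeated squaring mod 61: 25^1 ≡ 25, 25^2 ≡ 25² = 625 ≡ 15, 25^4 ≡ 15² = 225 ≡ 42, 25^8 ≡ 42² = 1764 ≡ 56, 25^16 ≡ 56² = 3136 ≡ 25, 25^32 ≡ 25² = 625 ≡ 15. Since 49 = 32 + 16 + 1, 25^49 ≡ 15·25·25: 15·25 = 375 ≡ 9, then 9·25 = 225 ≡ 42. So 25^49 ≡ 42 (mod 61).
Hence f⁻¹(25) = 42.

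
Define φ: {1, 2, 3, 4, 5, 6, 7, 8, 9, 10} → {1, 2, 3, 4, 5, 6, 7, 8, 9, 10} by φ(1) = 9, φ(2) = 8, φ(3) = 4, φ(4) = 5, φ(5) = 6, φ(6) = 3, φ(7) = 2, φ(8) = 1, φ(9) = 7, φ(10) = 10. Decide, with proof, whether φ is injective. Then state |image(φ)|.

10

The values φ(1), …, φ(10) are 9, 8, 4, 5, 6, 3, 2, 1, 7, 10 — all distinct.
So φ(s) = φ(t) only when s = t, and φ is injective.
The image of φ is {1, 2, 3, 4, 5, 6, 7, 8, 9, 10}, which has 10 elements.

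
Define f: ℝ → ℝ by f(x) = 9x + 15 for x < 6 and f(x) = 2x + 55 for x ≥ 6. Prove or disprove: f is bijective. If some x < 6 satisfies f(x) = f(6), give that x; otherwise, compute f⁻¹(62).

52/9

Both pieces are strictly increasing (slopes 9 and 2), so each is injective on its own interval.
The left piece maps (−∞, 6) onto (−∞, 69); the right piece maps [6, ∞) onto [67, ∞).
These images overlap. In particular f(6) = 67 (right piece), and solving 9x + 15 = 67 on the left piece gives x = 52/9 < 6.
So f(52/9) = f(6) with 52/9 ≠ 6, and f is not injective, hence not bijective. This x = 52/9 is the requested value below 6.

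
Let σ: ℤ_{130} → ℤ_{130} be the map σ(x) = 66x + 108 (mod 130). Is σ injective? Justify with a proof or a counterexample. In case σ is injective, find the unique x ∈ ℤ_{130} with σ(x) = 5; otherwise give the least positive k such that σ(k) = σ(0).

65

We have gcd(66, 130) = 2 > 1. Taking x_1 = 0 and x_2 = 65: σ(0) = 108 and σ(65) = 66·65 + 108 = 4398 ≡ 108 (mod 130).
So σ(0) = σ(65) while 0 ≠ 65, hence σ is not injective.
Since σ is not injective, we find the least positive k with σ(k) = σ(0): this means 66k ≡ 0 (mod 130), i.e. 130 ∣ 66k. Since gcd(66, 130) = 2, dividing through by 2 this holds exactly when 65 ∣ 33k, and as gcd(33, 65) = 1, exactly when 65 ∣ k.
The smallest positive such k is 65.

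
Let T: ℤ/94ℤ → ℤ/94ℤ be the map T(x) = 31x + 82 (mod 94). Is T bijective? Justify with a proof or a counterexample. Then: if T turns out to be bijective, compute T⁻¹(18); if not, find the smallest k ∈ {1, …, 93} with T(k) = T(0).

Suppose T(u) = T(v) in ℤ/94ℤ. Then 31u + 82 ≡ 31v + 82 (mod 94), thus 31(u − v) ≡ 0 (mod 94).
Since gcd(31, 94) = 1, 31 is invertible modulo 94, therefore u − v ≡ 0 (mod 94), i.e. u = v.
We now compute 31⁻¹ mod 94 explicitly. Euclid's algorithm: 94 = 3·31 + 1; back-substituting gives 1 = 91·31 − 30·94, so 31⁻¹ ≡ 91 (mod 94).
For any y ∈ ℤ/94ℤ, x = 91(y − 82) mod 94 satisfies T(x) = 31·91(y − 82) + 82 ≡ y (since 31·91 ≡ 1 mod 94). So every y has a preimage.
So T is bijective.
Since T is bijective, we find T⁻¹(18): we need 31x ≡ 18 − 82 ≡ 30 (mod 94). Using 31⁻¹ = 91: x ≡ 91·30 = 2730 = 29·94 + 4, so x = 4.
Check: T(4) = 31·4 + 82 = 206 = 2·94 + 18 ≡ 18 (mod 94).

4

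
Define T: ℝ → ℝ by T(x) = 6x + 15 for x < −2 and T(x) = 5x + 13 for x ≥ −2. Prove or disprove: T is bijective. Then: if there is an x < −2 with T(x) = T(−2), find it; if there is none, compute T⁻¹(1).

Both pieces are strictly increasing (slopes 6 and 5), so each is injective on its own interval.
The left piece maps (−∞, −2) onto (−∞, 3); the right piece maps [−2, ∞) onto [3, ∞).
Since 3 = 3, the images partition ℝ: T is injective and surjective, hence bijective.
Because the two images are disjoint, no x < −2 has T(x) = T(−2), so we compute T⁻¹(1): 1 lies in (−∞, 3), so solve 6x + 15 = 1: x = (1 − 15)/6 = −7/3.

-7/3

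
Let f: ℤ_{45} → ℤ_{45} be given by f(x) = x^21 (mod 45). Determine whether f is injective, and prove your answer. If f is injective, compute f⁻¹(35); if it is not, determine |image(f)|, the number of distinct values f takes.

f(0) = 0^21 = 0.
f(15): Repeated squaring mod 45: 15^1 ≡ 15, 15^2 ≡ 15² = 225 ≡ 0, 15^4 ≡ 0² = 0, 15^8 ≡ 0² = 0, 15^16 ≡ 0² = 0. Since 21 = 16 + 4 + 1, 15^21 ≡ 0·0·15: 0·0 = 0, then 0·15 = 0. So 15^21 ≡ 0 (mod 45).
So f(0) = f(15) = 0 while 0 ≠ 15, hence f is not injective.
Since f is not injective, we determine |image(f)|. Computing x^21 mod 45 for each x (by repeated squaring, reducing mod 45 at every step), the values f(0), f(1), …, f(44) are: 0, 1, 17, 18, 19, 35, 36, 37, 8, 9, 10, 26, 27, 28, 44, 0, 1, 17, 18, 19, 35, 36, 37, 8, 9, 10, 26, 27, 28, 44, 0, 1, 17, 18, 19, 35, 36, 37, 8, 9, 10, 26, 27, 28, 44.
The distinct values are {0, 1, 8, 9, 10, 17, 18, 19, 26, 27, 28, 35, 36, 37, 44}; there are 15 of them.

15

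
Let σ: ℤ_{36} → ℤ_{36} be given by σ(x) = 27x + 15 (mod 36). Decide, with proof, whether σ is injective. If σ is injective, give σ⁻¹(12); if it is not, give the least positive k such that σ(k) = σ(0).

4

Recall: σ is injective if σ(s) = σ(t) implies s = t.
We have gcd(27, 36) = 9 > 1. Taking s = 0 and t = 4: σ(0) = 15 and σ(4) = 27·4 + 15 = 123 ≡ 15 (mod 36).
So σ(0) = σ(4) while 0 ≠ 4, so σ is not injective.
Since σ is not injective, we find the least positive k with σ(k) = σ(0): this means 27k ≡ 0 (mod 36), i.e. 36 ∣ 27k. Since gcd(27, 36) = 9, dividing through by 9 this holds exactly when 4 ∣ 3k, and as gcd(3, 4) = 1, exactly when 4 ∣ k.
The smallest positive such k is 4.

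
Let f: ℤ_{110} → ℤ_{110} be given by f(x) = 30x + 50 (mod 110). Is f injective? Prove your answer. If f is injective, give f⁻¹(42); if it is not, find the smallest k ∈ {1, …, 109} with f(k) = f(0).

We have gcd(30, 110) = 10 > 1. Taking s = 0 and t = 11: f(0) = 50 and f(11) = 30·11 + 50 = 380 ≡ 50 (mod 110).
So f(0) = f(11) while 0 ≠ 11, hence f is not injective.
Since f is not injective, we find the least positive k with f(k) = f(0): this means 30k ≡ 0 (mod 110), i.e. 110 ∣ 30k. Since gcd(30, 110) = 10, dividing through by 10 this holds exactly when 11 ∣ 3k, and as gcd(3, 11) = 1, exactly when 11 ∣ k.
The smallest positive such k is 11.

11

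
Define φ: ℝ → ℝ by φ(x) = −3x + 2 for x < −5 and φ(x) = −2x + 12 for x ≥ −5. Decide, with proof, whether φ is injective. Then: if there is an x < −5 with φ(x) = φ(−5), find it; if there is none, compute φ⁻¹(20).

-20/3

Both pieces are strictly decreasing (slopes −3 and −2), so each is injective on its own interval.
The left piece maps (−∞, −5) onto (17, ∞); the right piece maps [−5, ∞) onto (−∞, 22].
These images overlap. In particular φ(−5) = 22 (right piece), and solving −3x + 2 = 22 on the left piece gives x = −20/3 < −5.
So φ(−20/3) = φ(−5) with −20/3 ≠ −5, and φ is not injective. This x = −20/3 is the requested value below −5.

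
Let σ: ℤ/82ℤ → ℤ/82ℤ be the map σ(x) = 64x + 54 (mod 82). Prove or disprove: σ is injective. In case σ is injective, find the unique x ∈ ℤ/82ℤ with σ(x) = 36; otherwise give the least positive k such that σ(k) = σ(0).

We have gcd(64, 82) = 2 > 1. Taking u = 0 and v = 41: σ(0) = 54 and σ(41) = 64·41 + 54 = 2678 ≡ 54 (mod 82).
So σ(0) = σ(41) while 0 ≠ 41, therefore σ is not injective.
Since σ is not injective, we find the least positive k with σ(k) = σ(0): this means 64k ≡ 0 (mod 82), i.e. 82 ∣ 64k. Since gcd(64, 82) = 2, dividing through by 2 this holds exactly when 41 ∣ 32k, and as gcd(32, 41) = 1, exactly when 41 ∣ k.
The smallest positive such k is 41.

41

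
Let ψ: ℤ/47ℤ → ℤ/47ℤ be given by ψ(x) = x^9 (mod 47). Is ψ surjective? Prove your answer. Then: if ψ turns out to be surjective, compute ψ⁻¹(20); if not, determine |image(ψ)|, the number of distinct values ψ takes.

Since 47 is prime, the nonzero elements of ℤ/47ℤ form a cyclic group of order 46.
As gcd(9, 46) = 1, raising to the 9th power is a bijection on this group: if u^9 ≡ v^9 then (uv^{−1})^9 = 1, and the only element of order dividing gcd(9, 46) = 1 is 1, so u = v.
With ψ(0) = 0 this makes ψ injective on all of ℤ/47ℤ, hence bijective (finite equal-size domain and codomain). In particular ψ is surjective.
Since ψ is surjective, we find the preimage of 20. The inverse of x ↦ x^9 on (ℤ/47ℤ)^× is x ↦ x^41, because 9·41 = 369 = 8·46 + 1 ≡ 1 (mod 46) and x^{46} = 1 for x ≠ 0 (Fermat). So ψ⁻¹(20) = 20^41 mod 47.
Repeated squaring mod 47: 20^1 ≡ 20, 20^2 ≡ 20² = 400 ≡ 24, 20^4 ≡ 24² = 576 ≡ 12, 20^8 ≡ 12² = 144 ≡ 3, 20^16 ≡ 3² = 9, 20^32 ≡ 9² = 81 ≡ 34. Since 41 = 32 + 8 + 1, 20^41 ≡ 34·3·20: 34·3 = 102 ≡ 8, then 8·20 = 160 ≡ 19. So 20^41 ≡ 19 (mod 47).
Hence ψ⁻¹(20) = 19.

19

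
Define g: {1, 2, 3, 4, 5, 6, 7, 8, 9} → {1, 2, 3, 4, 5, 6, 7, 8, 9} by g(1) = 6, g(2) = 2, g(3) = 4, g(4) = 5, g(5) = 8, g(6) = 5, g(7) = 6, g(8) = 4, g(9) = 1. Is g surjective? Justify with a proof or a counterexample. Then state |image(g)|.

No element maps to 3, so g is not surjective.
The image of g is {1, 2, 4, 5, 6, 8}, which has 6 elements.

6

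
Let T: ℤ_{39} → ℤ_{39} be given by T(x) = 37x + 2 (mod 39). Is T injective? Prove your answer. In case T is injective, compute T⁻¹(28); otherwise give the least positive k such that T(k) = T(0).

If T(a) = T(b), then 37a ≡ 37b (mod 39). Because gcd(37, 39) = 1, we may cancel 37 to get a ≡ b (mod 39).
Hence T is injective.
We now compute 37⁻¹ mod 39 explicitly. Euclid's algorithm: 39 = 1·37 + 2, 37 = 18·2 + 1; back-substituting gives 1 = 19·37 − 18·39, so 37⁻¹ ≡ 19 (mod 39).
Since T is injective, we find T⁻¹(28): we need 37x ≡ 28 − 2 ≡ 26 (mod 39). Using 37⁻¹ = 19: x ≡ 19·26 = 494 = 12·39 + 26, so x = 26.
Check: T(26) = 37·26 + 2 = 964 = 24·39 + 28 ≡ 28 (mod 39).

26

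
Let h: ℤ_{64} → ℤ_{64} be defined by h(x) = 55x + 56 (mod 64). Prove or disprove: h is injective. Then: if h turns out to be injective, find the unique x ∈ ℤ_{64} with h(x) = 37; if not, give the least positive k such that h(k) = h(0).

59

If h(s) = h(t), then 55s ≡ 55t (mod 64). Because gcd(55, 64) = 1, we may cancel 55 to get s ≡ t (mod 64).
Thus h is injective.
We now compute 55⁻¹ mod 64 explicitly. Euclid's algorithm: 64 = 1·55 + 9, 55 = 6·9 + 1; back-substituting gives 1 = 7·55 − 6·64, so 55⁻¹ ≡ 7 (mod 64).
Since h is injective, we find h⁻¹(37): we need 55x ≡ 37 − 56 ≡ 45 (mod 64). Using 55⁻¹ = 7: x ≡ 7·45 = 315 = 4·64 + 59, so x = 59.
Check: h(59) = 55·59 + 56 = 3301 = 51·64 + 37 ≡ 37 (mod 64).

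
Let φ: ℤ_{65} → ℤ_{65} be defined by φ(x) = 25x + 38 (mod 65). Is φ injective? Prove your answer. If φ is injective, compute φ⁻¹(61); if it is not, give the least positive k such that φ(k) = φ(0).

13

Recall: injectivity means: for all a, b in the domain, φ(a) = φ(b) implies a = b.
We have gcd(25, 65) = 5 > 1. Taking a = 0 and b = 13: φ(0) = 38 and φ(13) = 25·13 + 38 = 363 ≡ 38 (mod 65).
So φ(0) = φ(13) while 0 ≠ 13, therefore φ is not injective.
Since φ is not injective, we find the least positive k with φ(k) = φ(0): this means 25k ≡ 0 (mod 65), i.e. 65 ∣ 25k. Since gcd(25, 65) = 5, dividing through by 5 this holds exactly when 13 ∣ 5k, and as gcd(5, 13) = 1, exactly when 13 ∣ k.
The smallest positive such k is 13.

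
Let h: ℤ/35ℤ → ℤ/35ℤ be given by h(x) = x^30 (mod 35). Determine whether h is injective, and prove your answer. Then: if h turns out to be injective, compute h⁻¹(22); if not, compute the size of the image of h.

h(2): Repeated squaring mod 35: 2^1 ≡ 2, 2^2 ≡ 2² = 4, 2^4 ≡ 4² = 16, 2^8 ≡ 16² = 256 ≡ 11, 2^16 ≡ 11² = 121 ≡ 16. Since 30 = 16 + 8 + 4 + 2, 2^30 ≡ 16·11·16·4: 16·11 = 176 ≡ 1, then 1·16 = 16, then 16·4 = 64 ≡ 29. So 2^30 ≡ 29 (mod 35).
h(3): Repeated squaring mod 35: 3^1 ≡ 3, 3^2 ≡ 3² = 9, 3^4 ≡ 9² = 81 ≡ 11, 3^8 ≡ 11² = 121 ≡ 16, 3^16 ≡ 16² = 256 ≡ 11. Since 30 = 16 + 8 + 4 + 2, 3^30 ≡ 11·16·11·9: 11·16 = 176 ≡ 1, then 1·11 = 11, then 11·9 = 99 ≡ 29. So 3^30 ≡ 29 (mod 35).
So h(2) = h(3) = 29 while 2 ≠ 3, hence h is not injective.
Since h is not injective, we determine |image(h)|. Computing x^30 mod 35 for each x (by repeated squaring, reducing mod 35 at every step), the values h(0), h(1), …, h(34) are: 0, 1, 29, 29, 1, 15, 1, 14, 29, 1, 15, 1, 29, 29, 21, 15, 1, 29, 29, 1, 15, 21, 29, 29, 1, 15, 1, 29, 14, 1, 15, 1, 29, 29, 1.
The distinct values are {0, 1, 14, 15, 21, 29}; there are 6 of them.

6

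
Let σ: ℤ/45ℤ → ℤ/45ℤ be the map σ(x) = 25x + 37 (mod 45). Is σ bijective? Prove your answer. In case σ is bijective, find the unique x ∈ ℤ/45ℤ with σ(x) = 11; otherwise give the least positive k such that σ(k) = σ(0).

Recall: σ is injective if σ(x_1) = σ(x_2) implies x_1 = x_2.
We have gcd(25, 45) = 5 > 1. Taking x_1 = 0 and x_2 = 9: σ(0) = 37 and σ(9) = 25·9 + 37 = 262 ≡ 37 (mod 45).
So σ(0) = σ(9) while 0 ≠ 9, therefore σ is not injective, hence not bijective.
Since σ is not bijective, we find the least positive k with σ(k) = σ(0): this means 25k ≡ 0 (mod 45), i.e. 45 ∣ 25k. Since gcd(25, 45) = 5, dividing through by 5 this holds exactly when 9 ∣ 5k, and as gcd(5, 9) = 1, exactly when 9 ∣ k.
The smallest positive such k is 9.

9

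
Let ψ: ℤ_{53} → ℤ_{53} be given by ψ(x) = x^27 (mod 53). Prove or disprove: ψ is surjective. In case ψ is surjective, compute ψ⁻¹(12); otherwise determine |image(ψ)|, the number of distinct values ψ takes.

Since 53 is prime, the nonzero elements of ℤ_{53} form a cyclic group of order 52.
As gcd(27, 52) = 1, raising to the 27th power is a bijection on this group: if a^27 ≡ b^27 then (ab^{−1})^27 = 1, and the only element of order dividing gcd(27, 52) = 1 is 1, so a = b.
With ψ(0) = 0 this makes ψ injective on all of ℤ_{53}, hence bijective (finite equal-size domain and codomain). In particular ψ is surjective.
Since ψ is surjective, we find the preimage of 12. The inverse of x ↦ x^27 on (ℤ_{53})^× is x ↦ x^27, because 27·27 = 729 = 14·52 + 1 ≡ 1 (mod 52) and x^{52} = 1 for x ≠ 0 (Fermat). So ψ⁻¹(12) = 12^27 mod 53.
Repeated squaring mod 53: 12^1 ≡ 12, 12^2 ≡ 12² = 144 ≡ 38, 12^4 ≡ 38² = 1444 ≡ 13, 12^8 ≡ 13² = 169 ≡ 10, 12^16 ≡ 10² = 100 ≡ 47. Since 27 = 16 + 8 + 2 + 1, 12^27 ≡ 47·10·38·12: 47·10 = 470 ≡ 46, then 46·38 = 1748 ≡ 52, then 52·12 = 624 ≡ 41. So 12^27 ≡ 41 (mod 53).
Hence ψ⁻¹(12) = 41.

41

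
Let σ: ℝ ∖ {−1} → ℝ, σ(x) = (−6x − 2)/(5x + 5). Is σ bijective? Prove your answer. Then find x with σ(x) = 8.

-21/23

If σ(x) = −6/5, cross-multiplying gives 5(−6x − 2) = −6(5x + 5), which simplifies to −10 = −30 — false.  So −6/5 has no preimage and σ is not surjective.
Therefore σ is not bijective.
Solving σ(x) = 8: cross-multiplying gives −6x − 2 = 8(5x + 5), which rearranges to −46x = 42, so x = −21/23.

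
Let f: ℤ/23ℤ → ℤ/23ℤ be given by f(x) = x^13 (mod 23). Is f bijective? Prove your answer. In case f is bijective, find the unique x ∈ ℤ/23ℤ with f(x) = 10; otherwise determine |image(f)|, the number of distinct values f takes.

17

Since 23 is prime, the nonzero elements of ℤ/23ℤ form a cyclic group of order 22.
As gcd(13, 22) = 1, raising to the 13th power is a bijection on this group: if x_1^13 ≡ x_2^13 then (x_1x_2^{−1})^13 = 1, and the only element of order dividing gcd(13, 22) = 1 is 1, so x_1 = x_2.
With f(0) = 0 this makes f injective on all of ℤ/23ℤ, hence bijective (finite equal-size domain and codomain). In particular f is bijective.
Since f is bijective, we find the preimage of 10. The inverse of x ↦ x^13 on (ℤ/23ℤ)^× is x ↦ x^17, because 13·17 = 221 = 10·22 + 1 ≡ 1 (mod 22) and x^{22} = 1 for x ≠ 0 (Fermat). So f⁻¹(10) = 10^17 mod 23.
Repeated squaring mod 23: 10^1 ≡ 10, 10^2 ≡ 10² = 100 ≡ 8, 10^4 ≡ 8² = 64 ≡ 18, 10^8 ≡ 18² = 324 ≡ 2, 10^16 ≡ 2² = 4. Since 17 = 16 + 1, 10^17 ≡ 4·10: 4·10 = 40 ≡ 17. So 10^17 ≡ 17 (mod 23).
Hence f⁻¹(10) = 17.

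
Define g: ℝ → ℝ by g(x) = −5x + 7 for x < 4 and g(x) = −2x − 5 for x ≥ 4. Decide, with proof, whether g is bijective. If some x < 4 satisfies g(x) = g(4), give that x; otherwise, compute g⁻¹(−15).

5

Both pieces are strictly decreasing (slopes −5 and −2), so each is injective on its own interval.
The left piece maps (−∞, 4) onto (−13, ∞); the right piece maps [4, ∞) onto (−∞, −13].
Since −13 = −13, the images partition ℝ: g is injective and surjective, hence bijective.
Because the two images are disjoint, no x < 4 has g(x) = g(4), so we compute g⁻¹(−15): −15 lies in (−∞, −13], so solve −2x − 5 = −15: x = (−15 + 5)/(−2) = 5.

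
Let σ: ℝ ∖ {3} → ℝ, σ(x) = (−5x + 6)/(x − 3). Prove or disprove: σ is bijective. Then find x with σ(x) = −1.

3/4

If σ(x) = −5, cross-multiplying gives 1(−5x + 6) = −5(x − 3), which simplifies to 6 = 15 — false.  So −5 has no preimage and σ is not surjective.
Hence σ is not bijective.
Solving σ(x) = −1: cross-multiplying gives −5x + 6 = −1(x − 3), which rearranges to −4x = −3, so x = 3/4.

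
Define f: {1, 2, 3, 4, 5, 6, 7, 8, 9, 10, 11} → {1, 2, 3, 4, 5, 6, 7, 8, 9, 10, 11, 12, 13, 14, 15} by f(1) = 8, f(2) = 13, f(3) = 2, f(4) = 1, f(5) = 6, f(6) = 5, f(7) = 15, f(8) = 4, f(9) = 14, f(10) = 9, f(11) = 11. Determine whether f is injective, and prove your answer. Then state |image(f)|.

11

The values f(1), …, f(11) are 8, 13, 2, 1, 6, 5, 15, 4, 14, 9, 11 — all distinct.
So f(x_1) = f(x_2) only when x_1 = x_2, and f is injective.
The image of f is {1, 2, 4, 5, 6, 8, 9, 11, 13, 14, 15}, which has 11 elements.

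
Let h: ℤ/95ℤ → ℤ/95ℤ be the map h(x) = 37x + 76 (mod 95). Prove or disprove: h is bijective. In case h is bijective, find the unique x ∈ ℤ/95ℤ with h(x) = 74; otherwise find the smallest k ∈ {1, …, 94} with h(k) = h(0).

59

Suppose h(x_1) = h(x_2) in ℤ/95ℤ. Then 37x_1 + 76 ≡ 37x_2 + 76 (mod 95), thus 37(x_1 − x_2) ≡ 0 (mod 95).
Since gcd(37, 95) = 1, 37 is invertible modulo 95, therefore x_1 − x_2 ≡ 0 (mod 95), i.e. x_1 = x_2.
We now compute 37⁻¹ mod 95 explicitly. Euclid's algorithm: 95 = 2·37 + 21, 37 = 1·21 + 16, 21 = 1·16 + 5, 16 = 3·5 + 1; back-substituting gives 1 = 18·37 − 7·95, so 37⁻¹ ≡ 18 (mod 95).
Then y ↦ 18(y − 76) is a two-sided inverse to h, so every y ∈ ℤ/95ℤ has a preimage.
Hence h is bijective.
Since h is bijective, we compute h⁻¹(74): solve 37x + 76 ≡ 74 (mod 95), i.e. 37x ≡ 93 (mod 95).
Multiplying by 37⁻¹ = 18 gives x ≡ 18·93 = 1674 = 17·95 + 59 ≡ 59 (mod 95).
Check: h(59) = 37·59 + 76 = 2259 = 23·95 + 74 ≡ 74 (mod 95).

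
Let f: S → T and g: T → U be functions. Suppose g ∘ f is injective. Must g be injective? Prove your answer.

not injective

No. Take S = {1, 2}, T = {1, 2, 3}, U = {1, 2, 3}, f(a) = a for each a ∈ S, and g(b) = 2 if b ∈ {2, 3} else g(b) = b.
Then g ∘ f = f is injective (S ⊂ T and f is the inclusion), but g(2) = g(3) = 2 with 2 ≠ 3, so g is not injective.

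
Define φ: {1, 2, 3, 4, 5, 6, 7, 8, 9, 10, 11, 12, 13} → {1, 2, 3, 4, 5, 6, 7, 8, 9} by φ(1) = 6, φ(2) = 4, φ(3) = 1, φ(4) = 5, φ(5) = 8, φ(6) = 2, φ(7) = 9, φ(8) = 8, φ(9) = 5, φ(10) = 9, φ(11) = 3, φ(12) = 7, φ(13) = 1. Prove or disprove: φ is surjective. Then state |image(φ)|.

Every element of the codomain has a preimage: 1 = φ(3), 2 = φ(6), 3 = φ(11), 4 = φ(2), 5 = φ(4), 6 = φ(1), 7 = φ(12), 8 = φ(5), 9 = φ(7).
Hence φ is surjective.
The image of φ is {1, 2, 3, 4, 5, 6, 7, 8, 9}, which has 9 elements.

9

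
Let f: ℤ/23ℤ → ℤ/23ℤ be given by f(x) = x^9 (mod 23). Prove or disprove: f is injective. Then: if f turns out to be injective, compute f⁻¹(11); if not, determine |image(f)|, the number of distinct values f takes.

Since 23 is prime, the nonzero elements of ℤ/23ℤ form a cyclic group of order 22.
As gcd(9, 22) = 1, raising to the 9th power is a bijection on this group: if u^9 ≡ v^9 then (uv^{−1})^9 = 1, and the only element of order dividing gcd(9, 22) = 1 is 1, so u = v.
With f(0) = 0 this makes f injective on all of ℤ/23ℤ, hence bijective (finite equal-size domain and codomain). In particular f is injective.
Since f is injective, we find the preimage of 11. The inverse of x ↦ x^9 on (ℤ/23ℤ)^× is x ↦ x^5, because 9·5 = 45 = 2·22 + 1 ≡ 1 (mod 22) and x^{22} = 1 for x ≠ 0 (Fermat). So f⁻¹(11) = 11^5 mod 23.
Repeated squaring mod 23: 11^1 ≡ 11, 11^2 ≡ 11² = 121 ≡ 6, 11^4 ≡ 6² = 36 ≡ 13. Since 5 = 4 + 1, 11^5 ≡ 13·11: 13·11 = 143 ≡ 5. So 11^5 ≡ 5 (mod 23).
Hence f⁻¹(11) = 5.

5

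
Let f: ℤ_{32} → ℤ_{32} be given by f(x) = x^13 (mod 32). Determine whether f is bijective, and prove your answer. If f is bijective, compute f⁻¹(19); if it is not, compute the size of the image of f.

f(0) = 0^13 = 0.
f(2): Repeated squaring mod 32: 2^1 ≡ 2, 2^2 ≡ 2² = 4, 2^4 ≡ 4² = 16, 2^8 ≡ 16² = 256 ≡ 0. Since 13 = 8 + 4 + 1, 2^13 ≡ 0·16·2: 0·16 = 0, then 0·2 = 0. So 2^13 ≡ 0 (mod 32).
So f(0) = f(2) = 0 while 0 ≠ 2, therefore f is not injective, hence not bijective.
Since f is not bijective, we determine |image(f)|. Computing x^13 mod 32 for each x (by repeated squaring, reducing mod 32 at every step), the values f(0), f(1), …, f(31) are: 0, 1, 0, 19, 0, 21, 0, 7, 0, 9, 0, 27, 0, 29, 0, 15, 0, 17, 0, 3, 0, 5, 0, 23, 0, 25, 0, 11, 0, 13, 0, 31.
The distinct values are {0, 1, 3, 5, 7, 9, 11, 13, 15, 17, 19, 21, 23, 25, 27, 29, 31}; there are 17 of them.

17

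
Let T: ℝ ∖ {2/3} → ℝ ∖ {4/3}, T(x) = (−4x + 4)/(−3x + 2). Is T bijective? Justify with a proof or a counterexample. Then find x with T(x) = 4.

Suppose T(s) = T(t). Cross-multiplying: (−4s + 4)(−3t + 2) = (−4t + 4)(−3s + 2).
Expanding both sides and cancelling the symmetric terms leaves 4·(s − t) = 0. Since 4 ≠ 0, s = t. Therefore T is injective.
For any y ≠ 4/3, solving y(−3x + 2) = −4x + 4 for x gives a well-defined x ≠ 2/3. So T is surjective.
So T is bijective.
Solving T(x) = 4: cross-multiplying gives −4x + 4 = 4(−3x + 2), which rearranges to 8x = 4, so x = 1/2.

1/2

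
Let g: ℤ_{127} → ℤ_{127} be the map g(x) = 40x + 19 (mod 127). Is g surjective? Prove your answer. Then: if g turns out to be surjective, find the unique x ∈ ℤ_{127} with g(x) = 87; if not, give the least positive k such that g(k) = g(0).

116

Recall: surjectivity means every element of the codomain has a preimage under g.
Since gcd(40, 127) = 1, 40 is invertible modulo 127. Euclid's algorithm: 127 = 3·40 + 7, 40 = 5·7 + 5, 7 = 1·5 + 2, 5 = 2·2 + 1; back-substituting gives 1 = 54·40 − 17·127, so 40⁻¹ ≡ 54 (mod 127).
For any y ∈ ℤ_{127}, x = 54(y − 19) mod 127 satisfies g(x) = 40·54(y − 19) + 19 ≡ y (since 40·54 ≡ 1 mod 127). So every y has a preimage.
Hence g is surjective.
Since g is surjective, we find g⁻¹(87): we need 40x ≡ 87 − 19 ≡ 68 (mod 127). Using 40⁻¹ = 54: x ≡ 54·68 = 3672 = 28·127 + 116, so x = 116.
Check: g(116) = 40·116 + 19 = 4659 = 36·127 + 87 ≡ 87 (mod 127).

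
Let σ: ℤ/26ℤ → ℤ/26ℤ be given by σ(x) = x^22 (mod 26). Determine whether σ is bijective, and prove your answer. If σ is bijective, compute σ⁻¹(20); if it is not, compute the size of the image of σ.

14

σ(12): Repeated squaring mod 26: 12^1 ≡ 12, 12^2 ≡ 12² = 144 ≡ 14, 12^4 ≡ 14² = 196 ≡ 14, 12^8 ≡ 14² = 196 ≡ 14, 12^16 ≡ 14² = 196 ≡ 14. Since 22 = 16 + 4 + 2, 12^22 ≡ 14·14·14: 14·14 = 196 ≡ 14, then 14·14 = 196 ≡ 14. So 12^22 ≡ 14 (mod 26).
σ(14): Repeated squaring mod 26: 14^1 ≡ 14, 14^2 ≡ 14² = 196 ≡ 14, 14^4 ≡ 14² = 196 ≡ 14, 14^8 ≡ 14² = 196 ≡ 14, 14^16 ≡ 14² = 196 ≡ 14. Since 22 = 16 + 4 + 2, 14^22 ≡ 14·14·14: 14·14 = 196 ≡ 14, then 14·14 = 196 ≡ 14. So 14^22 ≡ 14 (mod 26).
So σ(12) = σ(14) = 14 while 12 ≠ 14, so σ is not injective, hence not bijective.
Since σ is not bijective, we determine |image(σ)|. Computing x^22 mod 26 for each x (by repeated squaring, reducing mod 26 at every step), the values σ(0), σ(1), …, σ(25) are: 0, 1, 10, 3, 22, 25, 4, 17, 12, 9, 16, 23, 14, 13, 14, 23, 16, 9, 12, 17, 4, 25, 22, 3, 10, 1.
The distinct values are {0, 1, 3, 4, 9, 10, 12, 13, 14, 16, 17, 22, 23, 25}; there are 14 of them.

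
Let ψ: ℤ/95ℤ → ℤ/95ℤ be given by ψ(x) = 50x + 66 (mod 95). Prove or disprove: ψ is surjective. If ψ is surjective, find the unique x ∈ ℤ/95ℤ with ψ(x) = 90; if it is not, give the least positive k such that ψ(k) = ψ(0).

Recall: ψ is surjective if every y in the codomain equals ψ(x) for some x in the domain.
Since gcd(50, 95) = 5, we have 50x ≡ 0 (mod 5) for all x, so ψ(x) ≡ 1 (mod 5).
But 0 ≢ 1 (mod 5), so 0 ∈ ℤ/95ℤ has no preimage. Therefore ψ is not surjective.
Since ψ is not surjective, we find the least positive k with ψ(k) = ψ(0): this means 50k ≡ 0 (mod 95), i.e. 95 ∣ 50k. Since gcd(50, 95) = 5, dividing through by 5 this holds exactly when 19 ∣ 10k, and as gcd(10, 19) = 1, exactly when 19 ∣ k.
The smallest positive such k is 19.

19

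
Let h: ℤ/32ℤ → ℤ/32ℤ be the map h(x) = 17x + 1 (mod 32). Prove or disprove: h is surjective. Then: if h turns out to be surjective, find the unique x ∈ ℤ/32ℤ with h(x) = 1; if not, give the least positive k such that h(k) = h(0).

0

Since gcd(17, 32) = 1, 17 is invertible modulo 32. Euclid's algorithm: 32 = 1·17 + 15, 17 = 1·15 + 2, 15 = 7·2 + 1; back-substituting gives 1 = 17·17 − 9·32, so 17⁻¹ ≡ 17 (mod 32).
Then y ↦ 17(y − 1) is a two-sided inverse to h, so every y ∈ ℤ/32ℤ has a preimage.
So h is surjective.
Since h is surjective, we find h⁻¹(1): we need 17x ≡ 1 − 1 ≡ 0 (mod 32). Using 17⁻¹ = 17: x ≡ 17·0 = 0, so x = 0.
Check: h(0) = 17·0 + 1 = 1 ≡ 1 (mod 32).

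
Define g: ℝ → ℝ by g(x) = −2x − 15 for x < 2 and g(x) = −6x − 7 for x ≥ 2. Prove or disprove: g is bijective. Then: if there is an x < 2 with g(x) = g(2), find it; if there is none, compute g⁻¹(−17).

Both pieces are strictly decreasing (slopes −2 and −6), so each is injective on its own interval.
The left piece maps (−∞, 2) onto (−19, ∞); the right piece maps [2, ∞) onto (−∞, −19].
Since −19 = −19, the images partition ℝ: g is injective and surjective, hence bijective.
Because the two images are disjoint, no x < 2 has g(x) = g(2), so we compute g⁻¹(−17): −17 lies in (−19, ∞), so solve −2x − 15 = −17: x = (−17 + 15)/(−2) = 1.

1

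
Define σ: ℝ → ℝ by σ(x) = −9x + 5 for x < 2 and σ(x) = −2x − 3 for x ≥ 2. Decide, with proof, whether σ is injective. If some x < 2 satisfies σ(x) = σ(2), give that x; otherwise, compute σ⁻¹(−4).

Both pieces are strictly decreasing (slopes −9 and −2), so each is injective on its own interval.
The left piece maps (−∞, 2) onto (−13, ∞); the right piece maps [2, ∞) onto (−∞, −7].
These images overlap. In particular σ(2) = −7 (right piece), and solving −9x + 5 = −7 on the left piece gives x = 4/3 < 2.
So σ(4/3) = σ(2) with 4/3 ≠ 2, and σ is not injective. This x = 4/3 is the requested value below 2.

4/3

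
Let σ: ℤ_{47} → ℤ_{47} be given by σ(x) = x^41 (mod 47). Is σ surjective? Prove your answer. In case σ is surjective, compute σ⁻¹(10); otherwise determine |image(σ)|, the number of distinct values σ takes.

Since 47 is prime, the nonzero elements of ℤ_{47} form a cyclic group of order 46.
As gcd(41, 46) = 1, raising to the 41st power is a bijection on this group: if s^41 ≡ t^41 then (st^{−1})^41 = 1, and the only element of order dividing gcd(41, 46) = 1 is 1, so s = t.
With σ(0) = 0 this makes σ injective on all of ℤ_{47}, hence bijective (finite equal-size domain and codomain). In particular σ is surjective.
Since σ is surjective, we find the preimage of 10. The inverse of x ↦ x^41 on (ℤ_{47})^× is x ↦ x^9, because 41·9 = 369 = 8·46 + 1 ≡ 1 (mod 46) and x^{46} = 1 for x ≠ 0 (Fermat). So σ⁻¹(10) = 10^9 mod 47.
Repeated squaring mod 47: 10^1 ≡ 10, 10^2 ≡ 10² = 100 ≡ 6, 10^4 ≡ 6² = 36, 10^8 ≡ 36² = 1296 ≡ 27. Since 9 = 8 + 1, 10^9 ≡ 27·10: 27·10 = 270 ≡ 35. So 10^9 ≡ 35 (mod 47).
Hence σ⁻¹(10) = 35.

35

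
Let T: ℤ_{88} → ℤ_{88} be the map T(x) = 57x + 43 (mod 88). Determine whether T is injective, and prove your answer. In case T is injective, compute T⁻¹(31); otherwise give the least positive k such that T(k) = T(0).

Suppose T(s) = T(t) in ℤ_{88}. Then 57s + 43 ≡ 57t + 43 (mod 88), hence 57(s − t) ≡ 0 (mod 88).
Since gcd(57, 88) = 1, 57 is invertible modulo 88, therefore s − t ≡ 0 (mod 88), i.e. s = t.
Thus T is injective.
We now compute 57⁻¹ mod 88 explicitly. Euclid's algorithm: 88 = 1·57 + 31, 57 = 1·31 + 26, 31 = 1·26 + 5, 26 = 5·5 + 1; back-substituting gives 1 = 17·57 − 11·88, so 57⁻¹ ≡ 17 (mod 88).
Since T is injective, we find T⁻¹(31): we need 57x ≡ 31 − 43 ≡ 76 (mod 88). Using 57⁻¹ = 17: x ≡ 17·76 = 1292 = 14·88 + 60, so x = 60.
Check: T(60) = 57·60 + 43 = 3463 = 39·88 + 31 ≡ 31 (mod 88).

60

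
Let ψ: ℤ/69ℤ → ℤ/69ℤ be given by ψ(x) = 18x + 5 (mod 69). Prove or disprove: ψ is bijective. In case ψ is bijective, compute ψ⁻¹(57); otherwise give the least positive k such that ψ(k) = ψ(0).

23

We have gcd(18, 69) = 3 > 1. Taking u = 0 and v = 23: ψ(0) = 5 and ψ(23) = 18·23 + 5 = 419 ≡ 5 (mod 69).
So ψ(0) = ψ(23) while 0 ≠ 23, so ψ is not injective, hence not bijective.
Since ψ is not bijective, we find the least positive k with ψ(k) = ψ(0): this means 18k ≡ 0 (mod 69), i.e. 69 ∣ 18k. Since gcd(18, 69) = 3, dividing through by 3 this holds exactly when 23 ∣ 6k, and as gcd(6, 23) = 1, exactly when 23 ∣ k.
The smallest positive such k is 23.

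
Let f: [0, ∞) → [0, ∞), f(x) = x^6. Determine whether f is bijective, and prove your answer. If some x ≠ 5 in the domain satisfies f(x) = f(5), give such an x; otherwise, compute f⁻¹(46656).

6

On [0, ∞), x ↦ x^6 is strictly increasing (injective) and for any y ∈ [0, ∞) the 6th root y^{1/6} lies in [0, ∞) (surjective). So f is bijective.
Since x ↦ x^6 is strictly increasing on [0, ∞), it is injective there, so no x ≠ 5 in the domain has f(x) = f(5). We therefore compute f⁻¹(46656) = 46656^{1/6} = 6 (indeed 6^6 = 46656).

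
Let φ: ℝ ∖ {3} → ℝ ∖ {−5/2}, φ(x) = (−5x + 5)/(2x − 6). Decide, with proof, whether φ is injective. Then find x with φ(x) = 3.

Suppose φ(x_1) = φ(x_2). Cross-multiplying: (−5x_1 + 5)(2x_2 − 6) = (−5x_2 + 5)(2x_1 − 6).
Expanding both sides and cancelling the symmetric terms leaves 20·(x_1 − x_2) = 0. Since 20 ≠ 0, x_1 = x_2. So φ is injective.
Solving φ(x) = 3: cross-multiplying gives −5x + 5 = 3(2x − 6), which rearranges to −11x = −23, so x = 23/11.

23/11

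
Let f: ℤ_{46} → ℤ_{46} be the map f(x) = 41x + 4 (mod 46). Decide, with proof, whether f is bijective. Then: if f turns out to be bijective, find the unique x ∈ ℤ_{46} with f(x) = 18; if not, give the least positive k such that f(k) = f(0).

If f(s) = f(t), then 41s ≡ 41t (mod 46). Because gcd(41, 46) = 1, we may cancel 41 to get s ≡ t (mod 46).
We now compute 41⁻¹ mod 46 explicitly. Euclid's algorithm: 46 = 1·41 + 5, 41 = 8·5 + 1; back-substituting gives 1 = 9·41 − 8·46, so 41⁻¹ ≡ 9 (mod 46).
For any y ∈ ℤ_{46}, x = 9(y − 4) mod 46 satisfies f(x) = 41·9(y − 4) + 4 ≡ y (since 41·9 ≡ 1 mod 46). So every y has a preimage.
Thus f is bijective.
Since f is bijective, we compute f⁻¹(18): solve 41x + 4 ≡ 18 (mod 46), i.e. 41x ≡ 14 (mod 46).
Multiplying by 41⁻¹ = 9 gives x ≡ 9·14 = 126 = 2·46 + 34 ≡ 34 (mod 46).
Check: f(34) = 41·34 + 4 = 1398 = 30·46 + 18 ≡ 18 (mod 46).

34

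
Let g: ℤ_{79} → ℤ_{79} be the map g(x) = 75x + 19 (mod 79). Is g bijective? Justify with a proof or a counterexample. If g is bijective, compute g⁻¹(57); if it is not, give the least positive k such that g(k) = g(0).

30

Recall: g is injective if g(a) = g(b) implies a = b.
Suppose g(a) = g(b) in ℤ_{79}. Then 75a + 19 ≡ 75b + 19 (mod 79), therefore 75(a − b) ≡ 0 (mod 79).
Since gcd(75, 79) = 1, 75 is invertible modulo 79, therefore a − b ≡ 0 (mod 79), i.e. a = b.
We now compute 75⁻¹ mod 79 explicitly. Euclid's algorithm: 79 = 1·75 + 4, 75 = 18·4 + 3, 4 = 1·3 + 1; back-substituting gives 1 = 59·75 − 56·79, so 75⁻¹ ≡ 59 (mod 79).
Then y ↦ 59(y − 19) is a two-sided inverse to g, so every y ∈ ℤ_{79} has a preimage.
Therefore g is bijective.
Since g is bijective, we find g⁻¹(57): we need 75x ≡ 57 − 19 ≡ 38 (mod 79). Using 75⁻¹ = 59: x ≡ 59·38 = 2242 = 28·79 + 30, so x = 30.
Check: g(30) = 75·30 + 19 = 2269 = 28·79 + 57 ≡ 57 (mod 79).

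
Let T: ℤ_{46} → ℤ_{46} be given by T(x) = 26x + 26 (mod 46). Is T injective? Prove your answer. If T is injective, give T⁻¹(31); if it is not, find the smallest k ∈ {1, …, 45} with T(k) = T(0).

We have gcd(26, 46) = 2 > 1. Taking u = 0 and v = 23: T(0) = 26 and T(23) = 26·23 + 26 = 624 ≡ 26 (mod 46).
So T(0) = T(23) while 0 ≠ 23, so T is not injective.
Since T is not injective, we find the least positive k with T(k) = T(0): this means 26k ≡ 0 (mod 46), i.e. 46 ∣ 26k. Since gcd(26, 46) = 2, dividing through by 2 this holds exactly when 23 ∣ 13k, and as gcd(13, 23) = 1, exactly when 23 ∣ k.
The smallest positive such k is 23.

23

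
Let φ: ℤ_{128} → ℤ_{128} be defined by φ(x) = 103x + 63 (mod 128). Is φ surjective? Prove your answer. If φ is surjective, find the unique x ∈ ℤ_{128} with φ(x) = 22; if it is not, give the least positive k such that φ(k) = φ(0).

By definition, φ is surjective if every y in the codomain equals φ(x) for some x in the domain.
Since gcd(103, 128) = 1, 103 is invertible modulo 128. Euclid's algorithm: 128 = 1·103 + 25, 103 = 4·25 + 3, 25 = 8·3 + 1; back-substituting gives 1 = 87·103 − 70·128, so 103⁻¹ ≡ 87 (mod 128).
Then y ↦ 87(y − 63) is a two-sided inverse to φ, so every y ∈ ℤ_{128} has a preimage.
Therefore φ is surjective.
Since φ is surjective, we compute φ⁻¹(22): solve 103x + 63 ≡ 22 (mod 128), i.e. 103x ≡ 87 (mod 128).
Multiplying by 103⁻¹ = 87 gives x ≡ 87·87 = 7569 = 59·128 + 17 ≡ 17 (mod 128).
Check: φ(17) = 103·17 + 63 = 1814 = 14·128 + 22 ≡ 22 (mod 128).

17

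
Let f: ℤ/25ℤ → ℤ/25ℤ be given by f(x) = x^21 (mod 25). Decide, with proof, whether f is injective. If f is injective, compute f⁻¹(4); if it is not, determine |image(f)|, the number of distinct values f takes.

21

f(0) = 0^21 = 0.
f(5): Repeated squaring mod 25: 5^1 ≡ 5, 5^2 ≡ 5² = 25 ≡ 0, 5^4 ≡ 0² = 0, 5^8 ≡ 0² = 0, 5^16 ≡ 0² = 0. Since 21 = 16 + 4 + 1, 5^21 ≡ 0·0·5: 0·0 = 0, then 0·5 = 0. So 5^21 ≡ 0 (mod 25).
So f(0) = f(5) = 0 while 0 ≠ 5, so f is not injective.
Since f is not injective, we determine |image(f)|. Computing x^21 mod 25 for each x (by repeated squaring, reducing mod 25 at every step), the values f(0), f(1), …, f(24) are: 0, 1, 2, 3, 4, 0, 6, 7, 8, 9, 0, 11, 12, 13, 14, 0, 16, 17, 18, 19, 0, 21, 22, 23, 24.
The distinct values are {0, 1, 2, 3, 4, 6, 7, 8, 9, 11, 12, 13, 14, 16, 17, 18, 19, 21, 22, 23, 24}; there are 21 of them.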